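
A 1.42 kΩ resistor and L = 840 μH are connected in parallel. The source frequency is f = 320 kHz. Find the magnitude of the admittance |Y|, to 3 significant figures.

920 μS

ω = 2πf = 2.011e+06 rad/s
X_L = ωL = 1690 Ω
Parallel: admittances add. Y = 1/R + 1/(jωL)
Y = (0.000704 − j0.000592) S
|Y| = 0.000920 S → |Z| = 1/|Y| = 1090 Ω, ∠Z = −∠Y = 40.1°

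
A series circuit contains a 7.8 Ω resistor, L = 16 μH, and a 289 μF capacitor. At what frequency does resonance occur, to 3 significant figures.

2.34 kHz

ω₀ = 1/√(LC) = 1/√(1.6e-05 × 0.000289) = 14710 rad/s
f₀ = ω₀/(2π) = 2.34 kHz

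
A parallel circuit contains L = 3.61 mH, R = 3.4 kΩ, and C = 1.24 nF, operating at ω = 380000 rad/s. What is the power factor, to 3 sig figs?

X_L = ωL = 1370 Ω
X_C = 1/(ωC) = 2120 Ω
Parallel: admittances add. Y = 1/R + 1/(jωL) + jωC
Y = (0.000294 − j0.000258) S
|Y| = 0.000391 S → |Z| = 1/|Y| = 2560 Ω, ∠Z = −∠Y = 41.2°
cos φ = cos(41.2°) = 0.752

0.752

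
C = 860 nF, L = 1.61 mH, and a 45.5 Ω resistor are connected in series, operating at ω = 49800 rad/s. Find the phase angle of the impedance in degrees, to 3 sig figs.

51.3°

X_L = ωL = 80.2 Ω
X_C = 1/(ωC) = 23.3 Ω
Net reactance X = X_L − X_C = 56.8 Ω
Z = 45.5 + j56.8 Ω
|Z| = √(45.5² + 56.8²) = 72.8 Ω
∠Z = arctan(56.8/45.5) = 51.3°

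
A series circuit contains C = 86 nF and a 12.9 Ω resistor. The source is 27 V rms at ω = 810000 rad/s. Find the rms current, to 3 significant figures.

X_C = 1/(ωC) = 14.4 Ω
Z = 12.9 − j14.4 Ω
|Z| = √(12.9² + 14.4²) = 19.3 Ω
I = V/|Z| = 27/19.3 = 1.40 A

1.40 A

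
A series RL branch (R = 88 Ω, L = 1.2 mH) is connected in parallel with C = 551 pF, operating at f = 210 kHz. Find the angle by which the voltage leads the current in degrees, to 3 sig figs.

ω = 2πf = 1.319e+06 rad/s
X_L = ωL = 1580 Ω
X_C = 1/(ωC) = 1380 Ω
Branch 1 (R+jX_L): Z₁ = 88.0 + j1580 Ω, |Z₁| = 1590 Ω
Branch 2 (−jX_C): Z₂ = −j1380 Ω
Parallel: Z = Z₁Z₂/(Z₁+Z₂), |Z| = 9660 Ω, ∠Z = -70.2°

-70.2°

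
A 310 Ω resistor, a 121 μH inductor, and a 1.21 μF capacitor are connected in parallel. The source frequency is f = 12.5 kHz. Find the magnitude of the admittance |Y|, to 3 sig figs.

ω = 2πf = 78540 rad/s
X_L = ωL = 9.50 Ω
X_C = 1/(ωC) = 10.5 Ω
Parallel: admittances add. Y = 1/R + 1/(jωL) + jωC
Y = (0.00323 − j0.0102) S
|Y| = 0.0107 S → |Z| = 1/|Y| = 93.5 Ω, ∠Z = −∠Y = 72.4°

10.7 mS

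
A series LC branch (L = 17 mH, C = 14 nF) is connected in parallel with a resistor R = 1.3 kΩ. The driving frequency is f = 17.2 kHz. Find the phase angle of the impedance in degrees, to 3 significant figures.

47.9°

ω = 2πf = 108100 rad/s
X_L = ωL = 1840 Ω
X_C = 1/(ωC) = 661 Ω
Branch 1: Z₁ = R = 1300 Ω
Branch 2 (series LC): Z₂ = j(X_L − X_C) = j1180 Ω
Parallel: Z = Z₁Z₂/(Z₁+Z₂), |Z| = 872 Ω, ∠Z = 47.9°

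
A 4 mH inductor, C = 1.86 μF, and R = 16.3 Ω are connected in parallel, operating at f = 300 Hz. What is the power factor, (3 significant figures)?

0.429

ω = 2πf = 1885 rad/s
X_L = ωL = 7.54 Ω
X_C = 1/(ωC) = 285 Ω
Parallel: admittances add. Y = 1/R + 1/(jωL) + jωC
Y = (0.0613 − j0.129) S
|Y| = 0.143 S → |Z| = 1/|Y| = 7.00 Ω, ∠Z = −∠Y = 64.6°
cos φ = cos(64.6°) = 0.429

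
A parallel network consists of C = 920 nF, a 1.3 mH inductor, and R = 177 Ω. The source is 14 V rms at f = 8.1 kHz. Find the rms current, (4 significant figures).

ω = 2πf = 50890 rad/s
X_L = ωL = 66.16 Ω
X_C = 1/(ωC) = 21.36 Ω
Parallel: admittances add. Y = 1/R + 1/(jωL) + jωC
Y = (0.005650 + j0.03171) S
|Y| = 0.03221 S → |Z| = 1/|Y| = 31.05 Ω, ∠Z = −∠Y = -79.90°
I = V/|Z| = 14/31.05 = 450.9 mA

450.9 mA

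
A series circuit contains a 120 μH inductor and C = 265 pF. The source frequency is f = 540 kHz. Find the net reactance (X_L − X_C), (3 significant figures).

ω = 2πf = 3.393e+06 rad/s
X_L = ωL = 407 Ω
X_C = 1/(ωC) = 1110 Ω
X = 407 − 1110 = -705 Ω

-705 Ω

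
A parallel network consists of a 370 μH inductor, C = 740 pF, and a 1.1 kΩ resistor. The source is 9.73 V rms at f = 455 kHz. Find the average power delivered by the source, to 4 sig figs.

86.07 mW

ω = 2πf = 2.859e+06 rad/s
X_L = ωL = 1058 Ω
X_C = 1/(ωC) = 472.7 Ω
Parallel: admittances add. Y = 1/R + 1/(jωL) + jωC
Y = (0.0009091 + j0.001170) S
|Y| = 0.001482 S → |Z| = 1/|Y| = 674.9 Ω, ∠Z = −∠Y = -52.16°
I = V/|Z| = 14.42 mA
P = VI cos φ = 9.73 × 0.01442 × cos(-52.16°) = 86.07 mW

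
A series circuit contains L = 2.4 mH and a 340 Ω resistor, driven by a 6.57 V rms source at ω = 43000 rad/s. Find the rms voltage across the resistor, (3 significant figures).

X_L = ωL = 103 Ω
Z = 340 + j103 Ω
|Z| = √(340² + 103²) = 355 Ω
I = V/|Z| = 18.5 mA
V_R = I·|Z_R| = 0.0185 × 340 = 6.29 V

6.29 V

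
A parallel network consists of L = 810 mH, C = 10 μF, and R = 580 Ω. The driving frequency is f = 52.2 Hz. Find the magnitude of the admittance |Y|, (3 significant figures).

1.79 mS

ω = 2πf = 328.0 rad/s
X_L = ωL = 266 Ω
X_C = 1/(ωC) = 305 Ω
Parallel: admittances add. Y = 1/R + 1/(jωL) + jωC
Y = (0.00172 − j0.000484) S
|Y| = 0.00179 S → |Z| = 1/|Y| = 558 Ω, ∠Z = −∠Y = 15.7°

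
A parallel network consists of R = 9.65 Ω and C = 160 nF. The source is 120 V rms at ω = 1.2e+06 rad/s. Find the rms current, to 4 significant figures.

26.18 A

X_C = 1/(ωC) = 5.208 Ω
Parallel: admittances add. Y = 1/R + jωC
Y = (0.1036 + j0.1920) S
|Y| = 0.2182 S → |Z| = 1/|Y| = 4.583 Ω, ∠Z = −∠Y = -61.64°
I = V/|Z| = 120/4.583 = 26.18 A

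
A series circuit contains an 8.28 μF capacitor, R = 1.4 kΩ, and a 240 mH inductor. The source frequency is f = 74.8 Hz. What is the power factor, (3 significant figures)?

ω = 2πf = 470.0 rad/s
X_L = ωL = 113 Ω
X_C = 1/(ωC) = 257 Ω
Net reactance X = X_L − X_C = -144 Ω
Z = 1400 − j144 Ω
|Z| = √(1400² + 144²) = 1410 Ω
∠Z = arctan(-144/1400) = -5.88°
cos φ = cos(-5.88°) = 0.995

0.995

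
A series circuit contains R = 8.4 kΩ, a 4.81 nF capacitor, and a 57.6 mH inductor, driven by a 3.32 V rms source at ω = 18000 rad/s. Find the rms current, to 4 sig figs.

246.7 μA

X_L = ωL = 1037 Ω
X_C = 1/(ωC) = 11550 Ω
Net reactance X = X_L − X_C = -10510 Ω
Z = 8400 − j10510 Ω
|Z| = √(8400² + 10510²) = 13460 Ω
I = V/|Z| = 3.32/13460 = 246.7 μA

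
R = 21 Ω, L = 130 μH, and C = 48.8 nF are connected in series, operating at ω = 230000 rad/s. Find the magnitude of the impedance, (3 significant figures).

62.8 Ω

X_L = ωL = 29.9 Ω
X_C = 1/(ωC) = 89.1 Ω
Net reactance X = X_L − X_C = -59.2 Ω
Z = 21.0 − j59.2 Ω
|Z| = √(21.0² + 59.2²) = 62.8 Ω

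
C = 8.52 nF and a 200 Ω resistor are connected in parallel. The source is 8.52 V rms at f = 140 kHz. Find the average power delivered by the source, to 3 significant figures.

ω = 2πf = 879600 rad/s
X_C = 1/(ωC) = 133 Ω
Parallel: admittances add. Y = 1/R + jωC
Y = (0.00500 + j0.00749) S
|Y| = 0.00901 S → |Z| = 1/|Y| = 111 Ω, ∠Z = −∠Y = -56.3°
I = V/|Z| = 76.8 mA
P = VI cos φ = 8.52 × 0.0768 × cos(-56.3°) = 363 mW

363 mW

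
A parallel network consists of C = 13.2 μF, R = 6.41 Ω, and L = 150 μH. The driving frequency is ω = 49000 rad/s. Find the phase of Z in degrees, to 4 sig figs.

-73.01°

X_L = ωL = 7.350 Ω
X_C = 1/(ωC) = 1.546 Ω
Parallel: admittances add. Y = 1/R + 1/(jωL) + jωC
Y = (0.1560 + j0.5107) S
|Y| = 0.5340 S → |Z| = 1/|Y| = 1.873 Ω, ∠Z = −∠Y = -73.01°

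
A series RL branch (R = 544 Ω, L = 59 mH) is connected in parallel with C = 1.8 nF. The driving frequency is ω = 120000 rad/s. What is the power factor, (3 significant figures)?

X_L = ωL = 7080 Ω
X_C = 1/(ωC) = 4630 Ω
Branch 1 (R+jX_L): Z₁ = 544 + j7080 Ω, |Z₁| = 7100 Ω
Branch 2 (−jX_C): Z₂ = −j4630 Ω
Parallel: Z = Z₁Z₂/(Z₁+Z₂), |Z| = 13100 Ω, ∠Z = -81.9°
cos φ = cos(-81.9°) = 0.141

0.141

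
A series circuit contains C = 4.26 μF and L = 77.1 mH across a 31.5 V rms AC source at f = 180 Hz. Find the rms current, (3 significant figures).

262 mA

ω = 2πf = 1131 rad/s
X_L = ωL = 87.2 Ω
X_C = 1/(ωC) = 208 Ω
Net reactance X = X_L − X_C = -120 Ω
Z = − j120 Ω
|Z| = √(0² + 120²) = 120 Ω
I = V/|Z| = 31.5/120 = 262 mA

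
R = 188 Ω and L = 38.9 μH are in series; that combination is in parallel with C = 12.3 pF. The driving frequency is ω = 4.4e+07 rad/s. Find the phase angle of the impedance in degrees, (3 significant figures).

29.6°

X_L = ωL = 1710 Ω
X_C = 1/(ωC) = 1850 Ω
Branch 1 (R+jX_L): Z₁ = 188 + j1710 Ω, |Z₁| = 1720 Ω
Branch 2 (−jX_C): Z₂ = −j1850 Ω
Parallel: Z = Z₁Z₂/(Z₁+Z₂), |Z| = 13700 Ω, ∠Z = 29.6°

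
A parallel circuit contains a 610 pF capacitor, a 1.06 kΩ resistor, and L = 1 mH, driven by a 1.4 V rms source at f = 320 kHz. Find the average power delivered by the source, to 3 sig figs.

1.85 mW

ω = 2πf = 2.011e+06 rad/s
X_L = ωL = 2010 Ω
X_C = 1/(ωC) = 815 Ω
Parallel: admittances add. Y = 1/R + 1/(jωL) + jωC
Y = (0.000943 + j0.000729) S
|Y| = 0.00119 S → |Z| = 1/|Y| = 839 Ω, ∠Z = −∠Y = -37.7°
I = V/|Z| = 1.67 mA
P = VI cos φ = 1.4 × 0.00167 × cos(-37.7°) = 1.85 mW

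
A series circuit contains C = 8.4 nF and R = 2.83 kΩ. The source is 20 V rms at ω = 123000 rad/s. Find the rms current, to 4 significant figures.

6.687 mA

X_C = 1/(ωC) = 967.9 Ω
Z = 2830 − j967.9 Ω
|Z| = √(2830² + 967.9²) = 2991 Ω
I = V/|Z| = 20/2991 = 6.687 mA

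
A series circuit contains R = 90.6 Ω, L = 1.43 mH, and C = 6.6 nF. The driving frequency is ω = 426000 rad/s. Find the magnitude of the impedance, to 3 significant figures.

X_L = ωL = 609 Ω
X_C = 1/(ωC) = 356 Ω
Net reactance X = X_L − X_C = 254 Ω
Z = 90.6 + j254 Ω
|Z| = √(90.6² + 254²) = 269 Ω

269 Ω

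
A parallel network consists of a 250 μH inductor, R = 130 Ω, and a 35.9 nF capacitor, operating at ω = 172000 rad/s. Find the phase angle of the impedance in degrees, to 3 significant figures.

X_L = ωL = 43.0 Ω
X_C = 1/(ωC) = 162 Ω
Parallel: admittances add. Y = 1/R + 1/(jωL) + jωC
Y = (0.00769 − j0.0171) S
|Y| = 0.0187 S → |Z| = 1/|Y| = 53.4 Ω, ∠Z = −∠Y = 65.8°

65.8°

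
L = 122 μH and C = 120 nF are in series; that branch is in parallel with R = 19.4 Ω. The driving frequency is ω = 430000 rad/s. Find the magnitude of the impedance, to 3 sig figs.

16.7 Ω

X_L = ωL = 52.5 Ω
X_C = 1/(ωC) = 19.4 Ω
Branch 1: Z₁ = R = 19.4 Ω
Branch 2 (series LC): Z₂ = j(X_L − X_C) = j33.1 Ω
Parallel: Z = Z₁Z₂/(Z₁+Z₂), |Z| = 16.7 Ω, ∠Z = 30.4°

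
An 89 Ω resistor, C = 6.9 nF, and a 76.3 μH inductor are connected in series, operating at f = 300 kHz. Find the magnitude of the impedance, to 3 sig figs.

111 Ω

ω = 2πf = 1.885e+06 rad/s
X_L = ωL = 144 Ω
X_C = 1/(ωC) = 76.9 Ω
Net reactance X = X_L − X_C = 66.9 Ω
Z = 89.0 + j66.9 Ω
|Z| = √(89.0² + 66.9²) = 111 Ω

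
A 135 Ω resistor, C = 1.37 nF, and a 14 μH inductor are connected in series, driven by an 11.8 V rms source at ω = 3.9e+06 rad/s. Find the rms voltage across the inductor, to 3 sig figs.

X_L = ωL = 54.6 Ω
X_C = 1/(ωC) = 187 Ω
Net reactance X = X_L − X_C = -133 Ω
Z = 135 − j133 Ω
|Z| = √(135² + 133²) = 189 Ω
I = V/|Z| = 62.4 mA
V_L = I·|Z_L| = 0.0624 × 54.6 = 3.41 V

3.41 V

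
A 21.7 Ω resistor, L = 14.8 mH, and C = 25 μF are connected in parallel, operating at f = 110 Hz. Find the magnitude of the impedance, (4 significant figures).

ω = 2πf = 691.2 rad/s
X_L = ωL = 10.23 Ω
X_C = 1/(ωC) = 57.87 Ω
Parallel: admittances add. Y = 1/R + 1/(jωL) + jωC
Y = (0.04608 − j0.08048) S
|Y| = 0.09274 S → |Z| = 1/|Y| = 10.78 Ω, ∠Z = −∠Y = 60.21°

10.78 Ω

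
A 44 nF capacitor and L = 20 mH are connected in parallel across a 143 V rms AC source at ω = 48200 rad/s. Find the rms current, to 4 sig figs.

X_L = ωL = 964.0 Ω
X_C = 1/(ωC) = 471.5 Ω
Parallel: admittances add. Y = 1/(jωL) + jωC
Y = (0 + j0.001083) S
|Y| = 0.001083 S → |Z| = 1/|Y| = 923.0 Ω, ∠Z = −∠Y = -90.00°
I = V/|Z| = 143/923.0 = 154.9 mA

154.9 mA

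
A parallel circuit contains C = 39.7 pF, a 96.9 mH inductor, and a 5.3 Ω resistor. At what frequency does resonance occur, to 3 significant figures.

ω₀ = 1/√(LC) = 1/√(0.0969 × 3.97e-11) = 509900 rad/s
f₀ = ω₀/(2π) = 81.1 kHz

81.1 kHz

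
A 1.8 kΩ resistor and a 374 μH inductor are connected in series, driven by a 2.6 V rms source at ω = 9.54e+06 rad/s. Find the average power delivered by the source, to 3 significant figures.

X_L = ωL = 3570 Ω
Z = 1800 + j3570 Ω
|Z| = √(1800² + 3570²) = 4000 Ω
∠Z = arctan(3570/1800) = 63.2°
I = V/|Z| = 651 μA
P = VI cos φ = 2.6 × 0.000651 × cos(63.2°) = 762 μW

762 μW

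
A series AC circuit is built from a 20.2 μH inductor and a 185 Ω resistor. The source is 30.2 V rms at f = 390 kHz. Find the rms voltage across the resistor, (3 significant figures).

29.2 V

ω = 2πf = 2.45e+06 rad/s
X_L = ωL = 49.5 Ω
Z = 185 + j49.5 Ω
|Z| = √(185² + 49.5²) = 192 Ω
I = V/|Z| = 158 mA
V_R = I·|Z_R| = 0.158 × 185 = 29.2 V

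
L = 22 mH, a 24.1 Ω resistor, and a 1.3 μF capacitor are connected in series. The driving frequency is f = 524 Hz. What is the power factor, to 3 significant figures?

0.148

ω = 2πf = 3292 rad/s
X_L = ωL = 72.4 Ω
X_C = 1/(ωC) = 234 Ω
Net reactance X = X_L − X_C = -161 Ω
Z = 24.1 − j161 Ω
|Z| = √(24.1² + 161²) = 163 Ω
∠Z = arctan(-161/24.1) = -81.5°
cos φ = cos(-81.5°) = 0.148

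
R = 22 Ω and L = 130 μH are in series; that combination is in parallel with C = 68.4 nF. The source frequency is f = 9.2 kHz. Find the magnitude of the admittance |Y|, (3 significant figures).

ω = 2πf = 57810 rad/s
X_L = ωL = 7.51 Ω
X_C = 1/(ωC) = 253 Ω
Branch 1 (R+jX_L): Z₁ = 22.0 + j7.51 Ω, |Z₁| = 23.2 Ω
Branch 2 (−jX_C): Z₂ = −j253 Ω
Parallel: Z = Z₁Z₂/(Z₁+Z₂), |Z| = 23.9 Ω, ∠Z = 13.7°
|Y| = 1/|Z| = 41.9 mS

41.9 mS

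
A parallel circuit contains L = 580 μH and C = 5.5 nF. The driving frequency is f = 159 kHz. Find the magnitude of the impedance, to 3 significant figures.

265 Ω

ω = 2πf = 999000 rad/s
X_L = ωL = 579 Ω
X_C = 1/(ωC) = 182 Ω
Parallel: admittances add. Y = 1/(jωL) + jωC
Y = (0 + j0.00377) S
|Y| = 0.00377 S → |Z| = 1/|Y| = 265 Ω, ∠Z = −∠Y = -90.0°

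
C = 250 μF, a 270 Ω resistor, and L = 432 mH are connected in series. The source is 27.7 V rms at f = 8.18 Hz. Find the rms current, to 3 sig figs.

ω = 2πf = 51.40 rad/s
X_L = ωL = 22.2 Ω
X_C = 1/(ωC) = 77.8 Ω
Net reactance X = X_L − X_C = -55.6 Ω
Z = 270 − j55.6 Ω
|Z| = √(270² + 55.6²) = 276 Ω
I = V/|Z| = 27.7/276 = 100 mA

100 mA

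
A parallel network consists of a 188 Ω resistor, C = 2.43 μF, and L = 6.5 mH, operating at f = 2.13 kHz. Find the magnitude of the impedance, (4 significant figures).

46.11 Ω

ω = 2πf = 13380 rad/s
X_L = ωL = 86.99 Ω
X_C = 1/(ωC) = 30.75 Ω
Parallel: admittances add. Y = 1/R + 1/(jωL) + jωC
Y = (0.005319 + j0.02103) S
|Y| = 0.02169 S → |Z| = 1/|Y| = 46.11 Ω, ∠Z = −∠Y = -75.80°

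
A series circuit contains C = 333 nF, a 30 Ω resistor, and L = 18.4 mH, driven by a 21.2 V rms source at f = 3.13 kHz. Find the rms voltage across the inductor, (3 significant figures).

ω = 2πf = 19670 rad/s
X_L = ωL = 362 Ω
X_C = 1/(ωC) = 153 Ω
Net reactance X = X_L − X_C = 209 Ω
Z = 30.0 + j209 Ω
|Z| = √(30.0² + 209²) = 211 Ω
I = V/|Z| = 100 mA
V_L = I·|Z_L| = 0.100 × 362 = 36.3 V

36.3 V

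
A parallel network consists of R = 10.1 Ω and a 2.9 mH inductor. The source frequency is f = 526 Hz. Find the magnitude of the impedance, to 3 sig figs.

6.95 Ω

ω = 2πf = 3305 rad/s
X_L = ωL = 9.58 Ω
Parallel: admittances add. Y = 1/R + 1/(jωL)
Y = (0.0990 − j0.104) S
|Y| = 0.144 S → |Z| = 1/|Y| = 6.95 Ω, ∠Z = −∠Y = 46.5°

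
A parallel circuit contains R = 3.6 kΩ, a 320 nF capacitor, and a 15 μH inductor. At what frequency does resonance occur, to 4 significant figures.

ω₀ = 1/√(LC) = 1/√(1.5e-05 × 3.2e-07) = 456400 rad/s
f₀ = ω₀/(2π) = 72.64 kHz

72.64 kHz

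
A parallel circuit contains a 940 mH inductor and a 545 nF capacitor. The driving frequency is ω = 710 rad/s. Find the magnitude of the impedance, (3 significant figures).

900 Ω

X_L = ωL = 667 Ω
X_C = 1/(ωC) = 2580 Ω
Parallel: admittances add. Y = 1/(jωL) + jωC
Y = (0 − j0.00111) S
|Y| = 0.00111 S → |Z| = 1/|Y| = 900 Ω, ∠Z = −∠Y = 90.0°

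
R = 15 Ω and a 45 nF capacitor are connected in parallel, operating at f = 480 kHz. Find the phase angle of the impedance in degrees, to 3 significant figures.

-63.8°

ω = 2πf = 3.016e+06 rad/s
X_C = 1/(ωC) = 7.37 Ω
Parallel: admittances add. Y = 1/R + jωC
Y = (0.0667 + j0.136) S
|Y| = 0.151 S → |Z| = 1/|Y| = 6.61 Ω, ∠Z = −∠Y = -63.8°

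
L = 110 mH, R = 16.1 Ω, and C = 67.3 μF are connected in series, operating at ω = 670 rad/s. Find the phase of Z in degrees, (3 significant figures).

X_L = ωL = 73.7 Ω
X_C = 1/(ωC) = 22.2 Ω
Net reactance X = X_L − X_C = 51.5 Ω
Z = 16.1 + j51.5 Ω
|Z| = √(16.1² + 51.5²) = 54.0 Ω
∠Z = arctan(51.5/16.1) = 72.6°

72.6°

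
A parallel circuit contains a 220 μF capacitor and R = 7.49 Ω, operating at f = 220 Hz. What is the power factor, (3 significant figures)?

ω = 2πf = 1382 rad/s
X_C = 1/(ωC) = 3.29 Ω
Parallel: admittances add. Y = 1/R + jωC
Y = (0.134 + j0.304) S
|Y| = 0.332 S → |Z| = 1/|Y| = 3.01 Ω, ∠Z = −∠Y = -66.3°
cos φ = cos(-66.3°) = 0.402

0.402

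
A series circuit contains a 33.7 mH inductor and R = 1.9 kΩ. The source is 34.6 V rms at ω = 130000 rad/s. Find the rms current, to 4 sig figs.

X_L = ωL = 4381 Ω
Z = 1900 + j4381 Ω
|Z| = √(1900² + 4381²) = 4775 Ω
I = V/|Z| = 34.6/4775 = 7.246 mA

7.246 mA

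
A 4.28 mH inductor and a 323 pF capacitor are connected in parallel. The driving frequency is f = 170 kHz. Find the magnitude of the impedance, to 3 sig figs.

ω = 2πf = 1.068e+06 rad/s
X_L = ωL = 4570 Ω
X_C = 1/(ωC) = 2900 Ω
Parallel: admittances add. Y = 1/(jωL) + jωC
Y = (0 + j0.000126) S
|Y| = 0.000126 S → |Z| = 1/|Y| = 7920 Ω, ∠Z = −∠Y = -90.0°

7920 Ω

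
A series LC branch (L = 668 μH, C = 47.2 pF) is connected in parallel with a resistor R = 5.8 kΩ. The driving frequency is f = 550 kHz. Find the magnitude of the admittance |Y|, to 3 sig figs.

ω = 2πf = 3.456e+06 rad/s
X_L = ωL = 2310 Ω
X_C = 1/(ωC) = 6130 Ω
Branch 1: Z₁ = R = 5800 Ω
Branch 2 (series LC): Z₂ = j(X_L − X_C) = −j3820 Ω
Parallel: Z = Z₁Z₂/(Z₁+Z₂), |Z| = 3190 Ω, ∠Z = -56.6°
|Y| = 1/|Z| = 313 μS

313 μS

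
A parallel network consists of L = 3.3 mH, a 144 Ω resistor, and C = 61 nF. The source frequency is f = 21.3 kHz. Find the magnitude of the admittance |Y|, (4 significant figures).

9.112 mS

ω = 2πf = 133800 rad/s
X_L = ωL = 441.6 Ω
X_C = 1/(ωC) = 122.5 Ω
Parallel: admittances add. Y = 1/R + 1/(jωL) + jωC
Y = (0.006944 + j0.005899) S
|Y| = 0.009112 S → |Z| = 1/|Y| = 109.7 Ω, ∠Z = −∠Y = -40.35°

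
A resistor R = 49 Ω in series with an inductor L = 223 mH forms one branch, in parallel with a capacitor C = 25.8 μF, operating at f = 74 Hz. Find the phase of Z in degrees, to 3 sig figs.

ω = 2πf = 465.0 rad/s
X_L = ωL = 104 Ω
X_C = 1/(ωC) = 83.4 Ω
Branch 1 (R+jX_L): Z₁ = 49.0 + j104 Ω, |Z₁| = 115 Ω
Branch 2 (−jX_C): Z₂ = −j83.4 Ω
Parallel: Z = Z₁Z₂/(Z₁+Z₂), |Z| = 180 Ω, ∠Z = -47.8°

-47.8°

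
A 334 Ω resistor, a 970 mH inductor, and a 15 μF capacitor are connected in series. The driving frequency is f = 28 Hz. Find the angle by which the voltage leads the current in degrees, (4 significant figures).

ω = 2πf = 175.9 rad/s
X_L = ωL = 170.7 Ω
X_C = 1/(ωC) = 378.9 Ω
Net reactance X = X_L − X_C = -208.3 Ω
Z = 334.0 − j208.3 Ω
|Z| = √(334.0² + 208.3²) = 393.6 Ω
∠Z = arctan(-208.3/334.0) = -31.95°

-31.95°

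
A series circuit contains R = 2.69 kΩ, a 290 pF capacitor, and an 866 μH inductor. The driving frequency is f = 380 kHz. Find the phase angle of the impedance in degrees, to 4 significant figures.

13.05°

ω = 2πf = 2.388e+06 rad/s
X_L = ωL = 2068 Ω
X_C = 1/(ωC) = 1444 Ω
Net reactance X = X_L − X_C = 623.4 Ω
Z = 2690 + j623.4 Ω
|Z| = √(2690² + 623.4²) = 2761 Ω
∠Z = arctan(623.4/2690) = 13.05°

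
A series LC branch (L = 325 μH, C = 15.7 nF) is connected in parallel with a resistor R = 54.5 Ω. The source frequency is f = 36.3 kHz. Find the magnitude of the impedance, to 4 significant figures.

52.67 Ω

ω = 2πf = 228100 rad/s
X_L = ωL = 74.13 Ω
X_C = 1/(ωC) = 279.3 Ω
Branch 1: Z₁ = R = 54.50 Ω
Branch 2 (series LC): Z₂ = j(X_L − X_C) = −j205.1 Ω
Parallel: Z = Z₁Z₂/(Z₁+Z₂), |Z| = 52.67 Ω, ∠Z = -14.88°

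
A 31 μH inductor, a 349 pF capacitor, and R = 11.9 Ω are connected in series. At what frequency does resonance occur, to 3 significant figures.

ω₀ = 1/√(LC) = 1/√(3.1e-05 × 3.49e-10) = 9.614e+06 rad/s
f₀ = ω₀/(2π) = 1.53 MHz

1.53 MHz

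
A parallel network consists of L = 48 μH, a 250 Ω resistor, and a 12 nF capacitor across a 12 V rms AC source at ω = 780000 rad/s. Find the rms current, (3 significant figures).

X_L = ωL = 37.4 Ω
X_C = 1/(ωC) = 107 Ω
Parallel: admittances add. Y = 1/R + 1/(jωL) + jωC
Y = (0.00400 − j0.0173) S
|Y| = 0.0178 S → |Z| = 1/|Y| = 56.2 Ω, ∠Z = −∠Y = 77.0°
I = V/|Z| = 12/56.2 = 214 mA

214 mA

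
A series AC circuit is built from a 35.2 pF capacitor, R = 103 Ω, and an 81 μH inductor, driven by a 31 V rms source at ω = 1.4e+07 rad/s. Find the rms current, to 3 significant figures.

34.4 mA

X_L = ωL = 1130 Ω
X_C = 1/(ωC) = 2030 Ω
Net reactance X = X_L − X_C = -895 Ω
Z = 103 − j895 Ω
|Z| = √(103² + 895²) = 901 Ω
I = V/|Z| = 31/901 = 34.4 mA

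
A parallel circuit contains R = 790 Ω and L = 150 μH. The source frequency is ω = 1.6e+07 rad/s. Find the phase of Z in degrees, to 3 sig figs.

X_L = ωL = 2400 Ω
Parallel: admittances add. Y = 1/R + 1/(jωL)
Y = (0.00127 − j0.000417) S
|Y| = 0.00133 S → |Z| = 1/|Y| = 750 Ω, ∠Z = −∠Y = 18.2°

18.2°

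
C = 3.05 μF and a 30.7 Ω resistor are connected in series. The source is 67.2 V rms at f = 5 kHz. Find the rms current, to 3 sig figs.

2.07 A

ω = 2πf = 31420 rad/s
X_C = 1/(ωC) = 10.4 Ω
Z = 30.7 − j10.4 Ω
|Z| = √(30.7² + 10.4²) = 32.4 Ω
I = V/|Z| = 67.2/32.4 = 2.07 A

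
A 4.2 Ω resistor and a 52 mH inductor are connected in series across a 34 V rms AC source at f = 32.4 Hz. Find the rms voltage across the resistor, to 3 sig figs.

ω = 2πf = 203.6 rad/s
X_L = ωL = 10.6 Ω
Z = 4.20 + j10.6 Ω
|Z| = √(4.20² + 10.6²) = 11.4 Ω
I = V/|Z| = 2.99 A
V_R = I·|Z_R| = 2.99 × 4.20 = 12.5 V

12.5 V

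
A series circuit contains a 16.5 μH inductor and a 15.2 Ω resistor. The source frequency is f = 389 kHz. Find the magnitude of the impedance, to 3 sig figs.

ω = 2πf = 2.444e+06 rad/s
X_L = ωL = 40.3 Ω
Z = 15.2 + j40.3 Ω
|Z| = √(15.2² + 40.3²) = 43.1 Ω

43.1 Ω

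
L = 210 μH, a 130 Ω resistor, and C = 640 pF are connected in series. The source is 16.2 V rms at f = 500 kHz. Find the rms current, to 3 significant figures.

ω = 2πf = 3.142e+06 rad/s
X_L = ωL = 660 Ω
X_C = 1/(ωC) = 497 Ω
Net reactance X = X_L − X_C = 162 Ω
Z = 130 + j162 Ω
|Z| = √(130² + 162²) = 208 Ω
I = V/|Z| = 16.2/208 = 77.9 mA

77.9 mA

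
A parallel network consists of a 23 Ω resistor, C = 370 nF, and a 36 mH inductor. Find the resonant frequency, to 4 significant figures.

ω₀ = 1/√(LC) = 1/√(0.036 × 3.7e-07) = 8665 rad/s
f₀ = ω₀/(2π) = 1.379 kHz

1.379 kHz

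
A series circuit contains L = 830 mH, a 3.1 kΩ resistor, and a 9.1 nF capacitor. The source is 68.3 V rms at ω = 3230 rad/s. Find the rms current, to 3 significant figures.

X_L = ωL = 2680 Ω
X_C = 1/(ωC) = 34000 Ω
Net reactance X = X_L − X_C = -31300 Ω
Z = 3100 − j31300 Ω
|Z| = √(3100² + 31300²) = 31500 Ω
I = V/|Z| = 68.3/31500 = 2.17 mA

2.17 mA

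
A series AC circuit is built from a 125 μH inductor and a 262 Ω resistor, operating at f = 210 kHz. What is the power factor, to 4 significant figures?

ω = 2πf = 1.319e+06 rad/s
X_L = ωL = 164.9 Ω
Z = 262.0 + j164.9 Ω
|Z| = √(262.0² + 164.9²) = 309.6 Ω
∠Z = arctan(164.9/262.0) = 32.19°
cos φ = cos(32.19°) = 0.8463

0.8463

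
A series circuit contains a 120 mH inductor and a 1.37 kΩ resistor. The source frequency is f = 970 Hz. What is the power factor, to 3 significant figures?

ω = 2πf = 6095 rad/s
X_L = ωL = 731 Ω
Z = 1370 + j731 Ω
|Z| = √(1370² + 731²) = 1550 Ω
∠Z = arctan(731/1370) = 28.1°
cos φ = cos(28.1°) = 0.882

0.882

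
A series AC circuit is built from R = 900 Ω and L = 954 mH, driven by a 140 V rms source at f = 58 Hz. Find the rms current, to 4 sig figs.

ω = 2πf = 364.4 rad/s
X_L = ωL = 347.7 Ω
Z = 900.0 + j347.7 Ω
|Z| = √(900.0² + 347.7²) = 964.8 Ω
I = V/|Z| = 140/964.8 = 145.1 mA

145.1 mA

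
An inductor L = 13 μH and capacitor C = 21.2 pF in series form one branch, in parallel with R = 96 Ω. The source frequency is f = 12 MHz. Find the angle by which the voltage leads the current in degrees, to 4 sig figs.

ω = 2πf = 7.54e+07 rad/s
X_L = ωL = 980.2 Ω
X_C = 1/(ωC) = 625.6 Ω
Branch 1: Z₁ = R = 96.00 Ω
Branch 2 (series LC): Z₂ = j(X_L − X_C) = j354.6 Ω
Parallel: Z = Z₁Z₂/(Z₁+Z₂), |Z| = 92.66 Ω, ∠Z = 15.15°

15.15°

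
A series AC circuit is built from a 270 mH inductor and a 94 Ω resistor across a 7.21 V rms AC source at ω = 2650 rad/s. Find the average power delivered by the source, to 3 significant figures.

9.38 mW

X_L = ωL = 716 Ω
Z = 94.0 + j716 Ω
|Z| = √(94.0² + 716²) = 722 Ω
∠Z = arctan(716/94.0) = 82.5°
I = V/|Z| = 9.99 mA
P = VI cos φ = 7.21 × 0.00999 × cos(82.5°) = 9.38 mW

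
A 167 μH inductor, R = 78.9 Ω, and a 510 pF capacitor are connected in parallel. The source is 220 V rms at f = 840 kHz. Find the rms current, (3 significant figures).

ω = 2πf = 5.278e+06 rad/s
X_L = ωL = 881 Ω
X_C = 1/(ωC) = 372 Ω
Parallel: admittances add. Y = 1/R + 1/(jωL) + jωC
Y = (0.0127 + j0.00156) S
|Y| = 0.0128 S → |Z| = 1/|Y| = 78.3 Ω, ∠Z = −∠Y = -7.00°
I = V/|Z| = 220/78.3 = 2.81 A

2.81 A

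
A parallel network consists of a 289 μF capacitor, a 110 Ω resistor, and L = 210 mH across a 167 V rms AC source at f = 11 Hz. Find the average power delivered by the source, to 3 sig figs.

ω = 2πf = 69.12 rad/s
X_L = ωL = 14.5 Ω
X_C = 1/(ωC) = 50.1 Ω
Parallel: admittances add. Y = 1/R + 1/(jωL) + jωC
Y = (0.00909 − j0.0489) S
|Y| = 0.0498 S → |Z| = 1/|Y| = 20.1 Ω, ∠Z = −∠Y = 79.5°
I = V/|Z| = 8.31 A
P = VI cos φ = 167 × 8.31 × cos(79.5°) = 254 W

254 W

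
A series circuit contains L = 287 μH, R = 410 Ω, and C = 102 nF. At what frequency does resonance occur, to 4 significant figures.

ω₀ = 1/√(LC) = 1/√(0.000287 × 1.02e-07) = 184800 rad/s
f₀ = ω₀/(2π) = 29.42 kHz

29.42 kHz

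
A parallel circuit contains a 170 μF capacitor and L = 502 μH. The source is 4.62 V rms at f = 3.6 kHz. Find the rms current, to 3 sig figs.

17.4 A

ω = 2πf = 22620 rad/s
X_L = ωL = 11.4 Ω
X_C = 1/(ωC) = 0.260 Ω
Parallel: admittances add. Y = 1/(jωL) + jωC
Y = (0 + j3.76) S
|Y| = 3.76 S → |Z| = 1/|Y| = 0.266 Ω, ∠Z = −∠Y = -90.0°
I = V/|Z| = 4.62/0.266 = 17.4 A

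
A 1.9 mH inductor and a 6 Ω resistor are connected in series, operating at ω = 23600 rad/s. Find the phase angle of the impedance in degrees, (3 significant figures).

82.4°

X_L = ωL = 44.8 Ω
Z = 6.00 + j44.8 Ω
|Z| = √(6.00² + 44.8²) = 45.2 Ω
∠Z = arctan(44.8/6.00) = 82.4°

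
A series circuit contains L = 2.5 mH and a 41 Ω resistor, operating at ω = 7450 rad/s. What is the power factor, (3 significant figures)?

0.910

X_L = ωL = 18.6 Ω
Z = 41.0 + j18.6 Ω
|Z| = √(41.0² + 18.6²) = 45.0 Ω
∠Z = arctan(18.6/41.0) = 24.4°
cos φ = cos(24.4°) = 0.910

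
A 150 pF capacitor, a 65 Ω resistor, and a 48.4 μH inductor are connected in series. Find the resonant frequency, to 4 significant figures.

1.868 MHz

ω₀ = 1/√(LC) = 1/√(4.84e-05 × 1.5e-10) = 1.174e+07 rad/s
f₀ = ω₀/(2π) = 1.868 MHz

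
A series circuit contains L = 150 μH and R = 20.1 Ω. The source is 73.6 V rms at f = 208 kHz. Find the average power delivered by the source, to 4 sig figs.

2.804 W

ω = 2πf = 1.307e+06 rad/s
X_L = ωL = 196.0 Ω
Z = 20.10 + j196.0 Ω
|Z| = √(20.10² + 196.0²) = 197.1 Ω
∠Z = arctan(196.0/20.10) = 84.15°
I = V/|Z| = 373.5 mA
P = VI cos φ = 73.6 × 0.3735 × cos(84.15°) = 2.804 W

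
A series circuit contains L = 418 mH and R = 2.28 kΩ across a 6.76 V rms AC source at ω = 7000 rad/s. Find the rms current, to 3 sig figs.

X_L = ωL = 2930 Ω
Z = 2280 + j2930 Ω
|Z| = √(2280² + 2930²) = 3710 Ω
I = V/|Z| = 6.76/3710 = 1.82 mA

1.82 mA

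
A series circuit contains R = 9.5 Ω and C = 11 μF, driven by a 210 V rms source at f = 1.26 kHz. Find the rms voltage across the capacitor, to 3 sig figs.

ω = 2πf = 7917 rad/s
X_C = 1/(ωC) = 11.5 Ω
Z = 9.50 − j11.5 Ω
|Z| = √(9.50² + 11.5²) = 14.9 Ω
I = V/|Z| = 14.1 A
V_C = I·|Z_C| = 14.1 × 11.5 = 162 V

162 V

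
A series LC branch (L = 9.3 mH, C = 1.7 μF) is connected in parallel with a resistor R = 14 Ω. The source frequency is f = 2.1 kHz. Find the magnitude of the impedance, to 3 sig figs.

ω = 2πf = 13190 rad/s
X_L = ωL = 123 Ω
X_C = 1/(ωC) = 44.6 Ω
Branch 1: Z₁ = R = 14.0 Ω
Branch 2 (series LC): Z₂ = j(X_L − X_C) = j78.1 Ω
Parallel: Z = Z₁Z₂/(Z₁+Z₂), |Z| = 13.8 Ω, ∠Z = 10.2°

13.8 Ω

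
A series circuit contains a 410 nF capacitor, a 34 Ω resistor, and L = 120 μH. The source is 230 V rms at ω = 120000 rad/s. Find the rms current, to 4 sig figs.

6.664 A

X_L = ωL = 14.40 Ω
X_C = 1/(ωC) = 20.33 Ω
Net reactance X = X_L − X_C = -5.925 Ω
Z = 34.00 − j5.925 Ω
|Z| = √(34.00² + 5.925²) = 34.51 Ω
I = V/|Z| = 230/34.51 = 6.664 A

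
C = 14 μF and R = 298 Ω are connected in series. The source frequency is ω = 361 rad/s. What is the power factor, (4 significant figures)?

X_C = 1/(ωC) = 197.9 Ω
Z = 298.0 − j197.9 Ω
|Z| = √(298.0² + 197.9²) = 357.7 Ω
∠Z = arctan(-197.9/298.0) = -33.58°
cos φ = cos(-33.58°) = 0.8331

0.8331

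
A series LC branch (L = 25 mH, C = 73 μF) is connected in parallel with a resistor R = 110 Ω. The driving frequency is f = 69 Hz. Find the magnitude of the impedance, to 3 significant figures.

20.4 Ω

ω = 2πf = 433.5 rad/s
X_L = ωL = 10.8 Ω
X_C = 1/(ωC) = 31.6 Ω
Branch 1: Z₁ = R = 110 Ω
Branch 2 (series LC): Z₂ = j(X_L − X_C) = −j20.8 Ω
Parallel: Z = Z₁Z₂/(Z₁+Z₂), |Z| = 20.4 Ω, ∠Z = -79.3°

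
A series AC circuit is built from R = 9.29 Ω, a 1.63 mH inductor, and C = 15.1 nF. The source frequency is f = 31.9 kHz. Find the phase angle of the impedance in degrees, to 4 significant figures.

ω = 2πf = 200400 rad/s
X_L = ωL = 326.7 Ω
X_C = 1/(ωC) = 330.4 Ω
Net reactance X = X_L − X_C = -3.703 Ω
Z = 9.290 − j3.703 Ω
|Z| = √(9.290² + 3.703²) = 10.00 Ω
∠Z = arctan(-3.703/9.290) = -21.73°

-21.73°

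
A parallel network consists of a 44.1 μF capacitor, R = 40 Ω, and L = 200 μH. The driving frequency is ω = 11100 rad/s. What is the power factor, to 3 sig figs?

X_L = ωL = 2.22 Ω
X_C = 1/(ωC) = 2.04 Ω
Parallel: admittances add. Y = 1/R + 1/(jωL) + jωC
Y = (0.0250 + j0.0391) S
|Y| = 0.0464 S → |Z| = 1/|Y| = 21.6 Ω, ∠Z = −∠Y = -57.4°
cos φ = cos(-57.4°) = 0.539

0.539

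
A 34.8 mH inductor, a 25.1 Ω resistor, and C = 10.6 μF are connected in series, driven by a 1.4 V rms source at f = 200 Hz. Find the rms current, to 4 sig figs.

34.87 mA

ω = 2πf = 1257 rad/s
X_L = ωL = 43.73 Ω
X_C = 1/(ωC) = 75.07 Ω
Net reactance X = X_L − X_C = -31.34 Ω
Z = 25.10 − j31.34 Ω
|Z| = √(25.10² + 31.34²) = 40.15 Ω
I = V/|Z| = 1.4/40.15 = 34.87 mA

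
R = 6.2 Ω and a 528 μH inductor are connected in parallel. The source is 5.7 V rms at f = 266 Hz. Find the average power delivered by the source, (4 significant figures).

ω = 2πf = 1671 rad/s
X_L = ωL = 0.8825 Ω
Parallel: admittances add. Y = 1/R + 1/(jωL)
Y = (0.1613 − j1.133) S
|Y| = 1.145 S → |Z| = 1/|Y| = 0.8737 Ω, ∠Z = −∠Y = 81.90°
I = V/|Z| = 6.524 A
P = VI cos φ = 5.7 × 6.524 × cos(81.90°) = 5.240 W

5.240 W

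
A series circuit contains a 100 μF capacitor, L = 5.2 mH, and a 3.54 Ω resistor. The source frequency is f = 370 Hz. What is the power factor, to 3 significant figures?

ω = 2πf = 2325 rad/s
X_L = ωL = 12.1 Ω
X_C = 1/(ωC) = 4.30 Ω
Net reactance X = X_L − X_C = 7.79 Ω
Z = 3.54 + j7.79 Ω
|Z| = √(3.54² + 7.79²) = 8.55 Ω
∠Z = arctan(7.79/3.54) = 65.6°
cos φ = cos(65.6°) = 0.414

0.414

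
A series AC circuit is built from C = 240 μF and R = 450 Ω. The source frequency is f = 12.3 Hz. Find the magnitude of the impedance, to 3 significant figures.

453 Ω

ω = 2πf = 77.28 rad/s
X_C = 1/(ωC) = 53.9 Ω
Z = 450 − j53.9 Ω
|Z| = √(450² + 53.9²) = 453 Ω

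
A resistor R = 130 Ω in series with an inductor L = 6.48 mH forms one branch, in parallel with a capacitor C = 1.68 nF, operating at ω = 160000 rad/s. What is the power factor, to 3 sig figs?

X_L = ωL = 1040 Ω
X_C = 1/(ωC) = 3720 Ω
Branch 1 (R+jX_L): Z₁ = 130 + j1040 Ω, |Z₁| = 1040 Ω
Branch 2 (−jX_C): Z₂ = −j3720 Ω
Parallel: Z = Z₁Z₂/(Z₁+Z₂), |Z| = 1450 Ω, ∠Z = 80.1°
cos φ = cos(80.1°) = 0.172

0.172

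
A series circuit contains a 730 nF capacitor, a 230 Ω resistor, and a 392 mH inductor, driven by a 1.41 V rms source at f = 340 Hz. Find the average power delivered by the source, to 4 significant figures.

ω = 2πf = 2136 rad/s
X_L = ωL = 837.4 Ω
X_C = 1/(ωC) = 641.2 Ω
Net reactance X = X_L − X_C = 196.2 Ω
Z = 230.0 + j196.2 Ω
|Z| = √(230.0² + 196.2²) = 302.3 Ω
∠Z = arctan(196.2/230.0) = 40.46°
I = V/|Z| = 4.664 mA
P = VI cos φ = 1.41 × 0.004664 × cos(40.46°) = 5.003 mW

5.003 mW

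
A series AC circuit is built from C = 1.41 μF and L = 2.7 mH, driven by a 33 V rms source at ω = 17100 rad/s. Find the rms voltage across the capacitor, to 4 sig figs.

291.5 V

X_L = ωL = 46.17 Ω
X_C = 1/(ωC) = 41.47 Ω
Net reactance X = X_L − X_C = 4.695 Ω
Z = j4.695 Ω
|Z| = √(0² + 4.695²) = 4.695 Ω
I = V/|Z| = 7.029 A
V_C = I·|Z_C| = 7.029 × 41.47 = 291.5 V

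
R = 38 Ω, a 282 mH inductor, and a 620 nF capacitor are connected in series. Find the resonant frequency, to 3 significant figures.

381 Hz

ω₀ = 1/√(LC) = 1/√(0.282 × 6.2e-07) = 2392 rad/s
f₀ = ω₀/(2π) = 381 Hz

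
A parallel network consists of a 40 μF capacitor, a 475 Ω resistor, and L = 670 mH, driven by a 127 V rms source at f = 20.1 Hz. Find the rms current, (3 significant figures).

ω = 2πf = 126.3 rad/s
X_L = ωL = 84.6 Ω
X_C = 1/(ωC) = 198 Ω
Parallel: admittances add. Y = 1/R + 1/(jωL) + jωC
Y = (0.00211 − j0.00677) S
|Y| = 0.00709 S → |Z| = 1/|Y| = 141 Ω, ∠Z = −∠Y = 72.7°
I = V/|Z| = 127/141 = 900 mA

900 mA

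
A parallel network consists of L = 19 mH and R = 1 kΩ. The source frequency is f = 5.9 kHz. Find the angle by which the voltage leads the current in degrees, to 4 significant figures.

ω = 2πf = 37070 rad/s
X_L = ωL = 704.3 Ω
Parallel: admittances add. Y = 1/R + 1/(jωL)
Y = (0.001000 − j0.001420) S
|Y| = 0.001737 S → |Z| = 1/|Y| = 575.8 Ω, ∠Z = −∠Y = 54.84°

54.84°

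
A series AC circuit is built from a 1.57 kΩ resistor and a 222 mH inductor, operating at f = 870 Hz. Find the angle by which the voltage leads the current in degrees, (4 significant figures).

37.70°

ω = 2πf = 5466 rad/s
X_L = ωL = 1214 Ω
Z = 1570 + j1214 Ω
|Z| = √(1570² + 1214²) = 1984 Ω
∠Z = arctan(1214/1570) = 37.70°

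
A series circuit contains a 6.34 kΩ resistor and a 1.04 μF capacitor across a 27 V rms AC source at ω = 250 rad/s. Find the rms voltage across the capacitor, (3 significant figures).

14.0 V

X_C = 1/(ωC) = 3850 Ω
Z = 6340 − j3850 Ω
|Z| = √(6340² + 3850²) = 7420 Ω
I = V/|Z| = 3.64 mA
V_C = I·|Z_C| = 0.00364 × 3850 = 14.0 V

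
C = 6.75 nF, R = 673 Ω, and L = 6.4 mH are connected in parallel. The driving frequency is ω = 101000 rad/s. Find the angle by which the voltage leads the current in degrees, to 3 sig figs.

30.2°

X_L = ωL = 646 Ω
X_C = 1/(ωC) = 1470 Ω
Parallel: admittances add. Y = 1/R + 1/(jωL) + jωC
Y = (0.00149 − j0.000865) S
|Y| = 0.00172 S → |Z| = 1/|Y| = 582 Ω, ∠Z = −∠Y = 30.2°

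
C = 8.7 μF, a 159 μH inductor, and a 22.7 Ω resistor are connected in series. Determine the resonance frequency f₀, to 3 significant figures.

ω₀ = 1/√(LC) = 1/√(0.000159 × 8.7e-06) = 26890 rad/s
f₀ = ω₀/(2π) = 4.28 kHz

4.28 kHz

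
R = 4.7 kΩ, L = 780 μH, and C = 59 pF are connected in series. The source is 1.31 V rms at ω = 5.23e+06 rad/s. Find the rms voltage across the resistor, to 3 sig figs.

X_L = ωL = 4080 Ω
X_C = 1/(ωC) = 3240 Ω
Net reactance X = X_L − X_C = 839 Ω
Z = 4700 + j839 Ω
|Z| = √(4700² + 839²) = 4770 Ω
I = V/|Z| = 274 μA
V_R = I·|Z_R| = 0.000274 × 4700 = 1.29 V

1.29 V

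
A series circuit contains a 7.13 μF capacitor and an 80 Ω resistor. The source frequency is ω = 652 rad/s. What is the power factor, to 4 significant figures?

0.3486

X_C = 1/(ωC) = 215.1 Ω
Z = 80.00 − j215.1 Ω
|Z| = √(80.00² + 215.1²) = 229.5 Ω
∠Z = arctan(-215.1/80.00) = -69.60°
cos φ = cos(-69.60°) = 0.3486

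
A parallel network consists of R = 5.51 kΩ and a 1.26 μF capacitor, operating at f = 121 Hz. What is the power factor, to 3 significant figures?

0.186

ω = 2πf = 760.3 rad/s
X_C = 1/(ωC) = 1040 Ω
Parallel: admittances add. Y = 1/R + jωC
Y = (0.000181 + j0.000958) S
|Y| = 0.000975 S → |Z| = 1/|Y| = 1030 Ω, ∠Z = −∠Y = -79.3°
cos φ = cos(-79.3°) = 0.186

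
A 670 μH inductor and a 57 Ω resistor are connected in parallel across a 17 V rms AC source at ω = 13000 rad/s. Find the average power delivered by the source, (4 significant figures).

5.070 W

X_L = ωL = 8.710 Ω
Parallel: admittances add. Y = 1/R + 1/(jωL)
Y = (0.01754 − j0.1148) S
|Y| = 0.1161 S → |Z| = 1/|Y| = 8.610 Ω, ∠Z = −∠Y = 81.31°
I = V/|Z| = 1.974 A
P = VI cos φ = 17 × 1.974 × cos(81.31°) = 5.070 W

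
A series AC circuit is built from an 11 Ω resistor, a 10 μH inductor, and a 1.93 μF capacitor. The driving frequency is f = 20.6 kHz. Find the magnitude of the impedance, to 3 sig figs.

11.3 Ω

ω = 2πf = 129400 rad/s
X_L = ωL = 1.29 Ω
X_C = 1/(ωC) = 4.00 Ω
Net reactance X = X_L − X_C = -2.71 Ω
Z = 11.0 − j2.71 Ω
|Z| = √(11.0² + 2.71²) = 11.3 Ω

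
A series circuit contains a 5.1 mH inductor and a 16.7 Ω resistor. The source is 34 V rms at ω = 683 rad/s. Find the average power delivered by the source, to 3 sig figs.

X_L = ωL = 3.48 Ω
Z = 16.7 + j3.48 Ω
|Z| = √(16.7² + 3.48²) = 17.1 Ω
∠Z = arctan(3.48/16.7) = 11.8°
I = V/|Z| = 1.99 A
P = VI cos φ = 34 × 1.99 × cos(11.8°) = 66.3 W

66.3 W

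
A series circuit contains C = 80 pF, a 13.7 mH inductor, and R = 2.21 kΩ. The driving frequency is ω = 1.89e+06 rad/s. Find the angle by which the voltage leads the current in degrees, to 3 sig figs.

83.5°

X_L = ωL = 25900 Ω
X_C = 1/(ωC) = 6610 Ω
Net reactance X = X_L − X_C = 19300 Ω
Z = 2210 + j19300 Ω
|Z| = √(2210² + 19300²) = 19400 Ω
∠Z = arctan(19300/2210) = 83.5°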